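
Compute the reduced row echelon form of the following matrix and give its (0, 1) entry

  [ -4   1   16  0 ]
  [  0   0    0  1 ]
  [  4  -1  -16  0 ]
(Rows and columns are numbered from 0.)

-1/4

ρ1 ← -1/4·ρ1
  [ 1  -1/4   -4  0 ]
  [ 0     0    0  1 ]
  [ 4    -1  -16  0 ]
ρ3 ← ρ3 − 4·ρ1
  [ 1  -1/4  -4  0 ]
  [ 0     0   0  1 ]
  [ 0     0   0  0 ]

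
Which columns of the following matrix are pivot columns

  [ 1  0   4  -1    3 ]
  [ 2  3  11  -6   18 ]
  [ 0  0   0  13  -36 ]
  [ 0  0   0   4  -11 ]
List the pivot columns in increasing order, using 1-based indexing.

1, 2, 4, 5

Subtract 2 times R1 from R2.
  [ 1  0  4  -1    3 ]
  [ 0  3  3  -4   12 ]
  [ 0  0  0  13  -36 ]
  [ 0  0  0   4  -11 ]
Multiply R2 by 1/3.
  [ 1  0  4    -1    3 ]
  [ 0  1  1  -4/3    4 ]
  [ 0  0  0    13  -36 ]
  [ 0  0  0     4  -11 ]
Multiply R3 by 1/13.
  [ 1  0  4    -1       3 ]
  [ 0  1  1  -4/3       4 ]
  [ 0  0  0     1  -36/13 ]
  [ 0  0  0     4     -11 ]
Subtract 4 times R3 from R4.
  [ 1  0  4    -1       3 ]
  [ 0  1  1  -4/3       4 ]
  [ 0  0  0     1  -36/13 ]
  [ 0  0  0     0    1/13 ]
Multiply R4 by 13.
  [ 1  0  4    -1       3 ]
  [ 0  1  1  -4/3       4 ]
  [ 0  0  0     1  -36/13 ]
  [ 0  0  0     0       1 ]
Add 36/13 times R4 to R3.
  [ 1  0  4    -1  3 ]
  [ 0  1  1  -4/3  4 ]
  [ 0  0  0     1  0 ]
  [ 0  0  0     0  1 ]
Subtract 4 times R4 from R2.
  [ 1  0  4    -1  3 ]
  [ 0  1  1  -4/3  0 ]
  [ 0  0  0     1  0 ]
  [ 0  0  0     0  1 ]
Subtract 3 times R4 from R1.
  [ 1  0  4    -1  0 ]
  [ 0  1  1  -4/3  0 ]
  [ 0  0  0     1  0 ]
  [ 0  0  0     0  1 ]
Add 4/3 times R3 to R2.
  [ 1  0  4  -1  0 ]
  [ 0  1  1   0  0 ]
  [ 0  0  0   1  0 ]
  [ 0  0  0   0  1 ]
Add R3 to R1.
  [ 1  0  4  0  0 ]
  [ 0  1  1  0  0 ]
  [ 0  0  0  1  0 ]
  [ 0  0  0  0  1 ]
Pivot columns are the columns containing a leading 1.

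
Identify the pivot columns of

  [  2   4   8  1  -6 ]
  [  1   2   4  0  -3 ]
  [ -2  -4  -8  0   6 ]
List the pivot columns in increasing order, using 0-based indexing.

0, 3

R1 → 1/2·R1
  [  1   2   4  1/2  -3 ]
  [  1   2   4    0  -3 ]
  [ -2  -4  -8    0   6 ]
R2 → R2 − R1
  [  1   2   4   1/2  -3 ]
  [  0   0   0  -1/2   0 ]
  [ -2  -4  -8     0   6 ]
R3 → R3 + 2·R1
  [ 1  2  4   1/2  -3 ]
  [ 0  0  0  -1/2   0 ]
  [ 0  0  0     1   0 ]
R2 → -2·R2
  [ 1  2  4  1/2  -3 ]
  [ 0  0  0    1   0 ]
  [ 0  0  0    1   0 ]
R3 → R3 − R2
  [ 1  2  4  1/2  -3 ]
  [ 0  0  0    1   0 ]
  [ 0  0  0    0   0 ]
R1 → R1 − 1/2·R2
  [ 1  2  4  0  -3 ]
  [ 0  0  0  1   0 ]
  [ 0  0  0  0   0 ]
Pivot columns are the columns containing a leading 1.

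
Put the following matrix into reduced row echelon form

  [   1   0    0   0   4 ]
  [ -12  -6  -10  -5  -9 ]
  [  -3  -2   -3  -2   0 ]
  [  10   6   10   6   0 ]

[[1, 0, 0, 0, 4], [0, 1, 0, 0, 1], [0, 0, 1, 0, -4], [0, 0, 0, 1, -1]]

Add 12 times R1 to R2.
Add 3 times R1 to R3.
Subtract 10 times R1 from R4.
Multiply R2 by -1/6.
Add 2 times R2 to R3.
Subtract 6 times R2 from R4.
Multiply R3 by 3.
Add R4 to R3.
Subtract 5/6 times R4 from R2.
Subtract 5/3 times R3 from R2.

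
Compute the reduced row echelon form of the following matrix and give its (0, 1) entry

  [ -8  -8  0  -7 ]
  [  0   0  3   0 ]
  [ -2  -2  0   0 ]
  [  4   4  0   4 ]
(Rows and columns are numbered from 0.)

R1 -> -1/8·R1
R3 -> R3 + 2·R1
R4 -> R4 − 4·R1
R2 -> 1/3·R2
R3 -> 4/7·R3
R4 -> R4 − 1/2·R3
R1 -> R1 − 7/8·R3

1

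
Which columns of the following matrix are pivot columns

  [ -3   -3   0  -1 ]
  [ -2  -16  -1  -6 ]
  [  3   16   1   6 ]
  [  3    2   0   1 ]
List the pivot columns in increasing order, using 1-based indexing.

Multiply ρ1 by -1/3.
  [  1    1   0  1/3 ]
  [ -2  -16  -1   -6 ]
  [  3   16   1    6 ]
  [  3    2   0    1 ]
Add 2 times ρ1 to ρ2.
  [ 1    1   0    1/3 ]
  [ 0  -14  -1  -16/3 ]
  [ 3   16   1      6 ]
  [ 3    2   0      1 ]
Subtract 3 times ρ1 from ρ3.
  [ 1    1   0    1/3 ]
  [ 0  -14  -1  -16/3 ]
  [ 0   13   1      5 ]
  [ 3    2   0      1 ]
Subtract 3 times ρ1 from ρ4.
  [ 1    1   0    1/3 ]
  [ 0  -14  -1  -16/3 ]
  [ 0   13   1      5 ]
  [ 0   -1   0      0 ]
Multiply ρ2 by -1/14.
  [ 1   1     0   1/3 ]
  [ 0   1  1/14  8/21 ]
  [ 0  13     1     5 ]
  [ 0  -1     0     0 ]
Subtract 13 times ρ2 from ρ3.
  [ 1   1     0   1/3 ]
  [ 0   1  1/14  8/21 ]
  [ 0   0  1/14  1/21 ]
  [ 0  -1     0     0 ]
Add ρ2 to ρ4.
  [ 1  1     0   1/3 ]
  [ 0  1  1/14  8/21 ]
  [ 0  0  1/14  1/21 ]
  [ 0  0  1/14  8/21 ]
Multiply ρ3 by 14.
  [ 1  1     0   1/3 ]
  [ 0  1  1/14  8/21 ]
  [ 0  0     1   2/3 ]
  [ 0  0  1/14  8/21 ]
Subtract 1/14 times ρ3 from ρ4.
  [ 1  1     0   1/3 ]
  [ 0  1  1/14  8/21 ]
  [ 0  0     1   2/3 ]
  [ 0  0     0   1/3 ]
Multiply ρ4 by 3.
  [ 1  1     0   1/3 ]
  [ 0  1  1/14  8/21 ]
  [ 0  0     1   2/3 ]
  [ 0  0     0     1 ]
Subtract 2/3 times ρ4 from ρ3.
  [ 1  1     0   1/3 ]
  [ 0  1  1/14  8/21 ]
  [ 0  0     1     0 ]
  [ 0  0     0     1 ]
Subtract 8/21 times ρ4 from ρ2.
  [ 1  1     0  1/3 ]
  [ 0  1  1/14    0 ]
  [ 0  0     1    0 ]
  [ 0  0     0    1 ]
Subtract 1/3 times ρ4 from ρ1.
  [ 1  1     0  0 ]
  [ 0  1  1/14  0 ]
  [ 0  0     1  0 ]
  [ 0  0     0  1 ]
Subtract 1/14 times ρ3 from ρ2.
  [ 1  1  0  0 ]
  [ 0  1  0  0 ]
  [ 0  0  1  0 ]
  [ 0  0  0  1 ]
Subtract ρ2 from ρ1.
  [ 1  0  0  0 ]
  [ 0  1  0  0 ]
  [ 0  0  1  0 ]
  [ 0  0  0  1 ]
Pivot columns are the columns containing a leading 1.

1, 2, 3, 4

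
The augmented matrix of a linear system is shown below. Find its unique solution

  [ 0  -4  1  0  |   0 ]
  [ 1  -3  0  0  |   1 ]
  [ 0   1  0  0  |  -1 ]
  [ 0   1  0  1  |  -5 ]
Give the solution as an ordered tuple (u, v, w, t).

(-2, -1, -4, -4)

R1 <=> R2
R2 → -1/4·R2
R3 → R3 − R2
R4 → R4 − R2
R3 → 4·R3
R4 → R4 − 1/4·R3
R2 → R2 + 1/4·R3
R1 → R1 + 3·R2
Reading off the last column: u = -2, v = -1, w = -4, t = -4.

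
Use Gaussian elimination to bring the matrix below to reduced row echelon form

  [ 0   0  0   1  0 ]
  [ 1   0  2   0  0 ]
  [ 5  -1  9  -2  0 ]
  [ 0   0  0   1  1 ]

R1 <-> R2
  [ 1   0  2   0  0 ]
  [ 0   0  0   1  0 ]
  [ 5  -1  9  -2  0 ]
  [ 0   0  0   1  1 ]
R3 → R3 − 5·R1
  [ 1   0   2   0  0 ]
  [ 0   0   0   1  0 ]
  [ 0  -1  -1  -2  0 ]
  [ 0   0   0   1  1 ]
R2 <-> R3
  [ 1   0   2   0  0 ]
  [ 0  -1  -1  -2  0 ]
  [ 0   0   0   1  0 ]
  [ 0   0   0   1  1 ]
R2 → -1·R2
  [ 1  0  2  0  0 ]
  [ 0  1  1  2  0 ]
  [ 0  0  0  1  0 ]
  [ 0  0  0  1  1 ]
R4 → R4 − R3
  [ 1  0  2  0  0 ]
  [ 0  1  1  2  0 ]
  [ 0  0  0  1  0 ]
  [ 0  0  0  0  1 ]
R2 → R2 − 2·R3
  [ 1  0  2  0  0 ]
  [ 0  1  1  0  0 ]
  [ 0  0  0  1  0 ]
  [ 0  0  0  0  1 ]

[[1, 0, 2, 0, 0], [0, 1, 1, 0, 0], [0, 0, 0, 1, 0], [0, 0, 0, 0, 1]]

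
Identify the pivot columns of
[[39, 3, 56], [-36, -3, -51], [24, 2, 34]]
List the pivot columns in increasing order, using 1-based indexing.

ρ1 -> 1/39·ρ1
  [   1  1/13  56/39 ]
  [ -36    -3    -51 ]
  [  24     2     34 ]
ρ2 -> ρ2 + 36·ρ1
  [  1   1/13  56/39 ]
  [  0  -3/13   9/13 ]
  [ 24      2     34 ]
ρ3 -> ρ3 − 24·ρ1
  [ 1   1/13  56/39 ]
  [ 0  -3/13   9/13 ]
  [ 0   2/13  -6/13 ]
ρ2 -> -13/3·ρ2
  [ 1  1/13  56/39 ]
  [ 0     1     -3 ]
  [ 0  2/13  -6/13 ]
ρ3 -> ρ3 − 2/13·ρ2
  [ 1  1/13  56/39 ]
  [ 0     1     -3 ]
  [ 0     0      0 ]
ρ1 -> ρ1 − 1/13·ρ2
  [ 1  0  5/3 ]
  [ 0  1   -3 ]
  [ 0  0    0 ]
Pivot columns are the columns containing a leading 1.

1, 2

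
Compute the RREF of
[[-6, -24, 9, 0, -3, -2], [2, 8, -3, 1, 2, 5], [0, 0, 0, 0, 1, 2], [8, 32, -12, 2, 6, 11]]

Multiply r1 by -1/6.
  [ 1   4  -3/2  0  1/2  1/3 ]
  [ 2   8    -3  1    2    5 ]
  [ 0   0     0  0    1    2 ]
  [ 8  32   -12  2    6   11 ]
Subtract 2 times r1 from r2.
  [ 1   4  -3/2  0  1/2   1/3 ]
  [ 0   0     0  1    1  13/3 ]
  [ 0   0     0  0    1     2 ]
  [ 8  32   -12  2    6    11 ]
Subtract 8 times r1 from r4.
  [ 1  4  -3/2  0  1/2   1/3 ]
  [ 0  0     0  1    1  13/3 ]
  [ 0  0     0  0    1     2 ]
  [ 0  0     0  2    2  25/3 ]
Subtract 2 times r2 from r4.
  [ 1  4  -3/2  0  1/2   1/3 ]
  [ 0  0     0  1    1  13/3 ]
  [ 0  0     0  0    1     2 ]
  [ 0  0     0  0    0  -1/3 ]
Multiply r4 by -3.
  [ 1  4  -3/2  0  1/2   1/3 ]
  [ 0  0     0  1    1  13/3 ]
  [ 0  0     0  0    1     2 ]
  [ 0  0     0  0    0     1 ]
Subtract 2 times r4 from r3.
  [ 1  4  -3/2  0  1/2   1/3 ]
  [ 0  0     0  1    1  13/3 ]
  [ 0  0     0  0    1     0 ]
  [ 0  0     0  0    0     1 ]
Subtract 13/3 times r4 from r2.
  [ 1  4  -3/2  0  1/2  1/3 ]
  [ 0  0     0  1    1    0 ]
  [ 0  0     0  0    1    0 ]
  [ 0  0     0  0    0    1 ]
Subtract 1/3 times r4 from r1.
  [ 1  4  -3/2  0  1/2  0 ]
  [ 0  0     0  1    1  0 ]
  [ 0  0     0  0    1  0 ]
  [ 0  0     0  0    0  1 ]
Subtract r3 from r2.
  [ 1  4  -3/2  0  1/2  0 ]
  [ 0  0     0  1    0  0 ]
  [ 0  0     0  0    1  0 ]
  [ 0  0     0  0    0  1 ]
Subtract 1/2 times r3 from r1.
  [ 1  4  -3/2  0  0  0 ]
  [ 0  0     0  1  0  0 ]
  [ 0  0     0  0  1  0 ]
  [ 0  0     0  0  0  1 ]

[[1, 4, -3/2, 0, 0, 0], [0, 0, 0, 1, 0, 0], [0, 0, 0, 0, 1, 0], [0, 0, 0, 0, 0, 1]]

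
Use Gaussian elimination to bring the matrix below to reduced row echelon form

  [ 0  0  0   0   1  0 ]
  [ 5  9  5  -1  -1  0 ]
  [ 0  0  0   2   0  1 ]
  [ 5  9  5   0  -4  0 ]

r1 ↔ r2
  [ 5  9  5  -1  -1  0 ]
  [ 0  0  0   0   1  0 ]
  [ 0  0  0   2   0  1 ]
  [ 5  9  5   0  -4  0 ]
r1 → 1/5·r1
  [ 1  9/5  1  -1/5  -1/5  0 ]
  [ 0    0  0     0     1  0 ]
  [ 0    0  0     2     0  1 ]
  [ 5    9  5     0    -4  0 ]
r4 → r4 − 5·r1
  [ 1  9/5  1  -1/5  -1/5  0 ]
  [ 0    0  0     0     1  0 ]
  [ 0    0  0     2     0  1 ]
  [ 0    0  0     1    -3  0 ]
r2 ↔ r3
  [ 1  9/5  1  -1/5  -1/5  0 ]
  [ 0    0  0     2     0  1 ]
  [ 0    0  0     0     1  0 ]
  [ 0    0  0     1    -3  0 ]
r2 → 1/2·r2
  [ 1  9/5  1  -1/5  -1/5    0 ]
  [ 0    0  0     1     0  1/2 ]
  [ 0    0  0     0     1    0 ]
  [ 0    0  0     1    -3    0 ]
r4 → r4 − r2
  [ 1  9/5  1  -1/5  -1/5     0 ]
  [ 0    0  0     1     0   1/2 ]
  [ 0    0  0     0     1     0 ]
  [ 0    0  0     0    -3  -1/2 ]
r4 → r4 + 3·r3
  [ 1  9/5  1  -1/5  -1/5     0 ]
  [ 0    0  0     1     0   1/2 ]
  [ 0    0  0     0     1     0 ]
  [ 0    0  0     0     0  -1/2 ]
r4 → -2·r4
  [ 1  9/5  1  -1/5  -1/5    0 ]
  [ 0    0  0     1     0  1/2 ]
  [ 0    0  0     0     1    0 ]
  [ 0    0  0     0     0    1 ]
r2 → r2 − 1/2·r4
  [ 1  9/5  1  -1/5  -1/5  0 ]
  [ 0    0  0     1     0  0 ]
  [ 0    0  0     0     1  0 ]
  [ 0    0  0     0     0  1 ]
r1 → r1 + 1/5·r3
  [ 1  9/5  1  -1/5  0  0 ]
  [ 0    0  0     1  0  0 ]
  [ 0    0  0     0  1  0 ]
  [ 0    0  0     0  0  1 ]
r1 → r1 + 1/5·r2
  [ 1  9/5  1  0  0  0 ]
  [ 0    0  0  1  0  0 ]
  [ 0    0  0  0  1  0 ]
  [ 0    0  0  0  0  1 ]

[[1, 9/5, 1, 0, 0, 0], [0, 0, 0, 1, 0, 0], [0, 0, 0, 0, 1, 0], [0, 0, 0, 0, 0, 1]]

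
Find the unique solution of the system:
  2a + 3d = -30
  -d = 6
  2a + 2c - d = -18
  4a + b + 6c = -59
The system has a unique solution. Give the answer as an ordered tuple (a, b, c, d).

(-6, 1, -6, -6)

Form the augmented matrix and row-reduce:
  [ 2  0  0   3  |  -30 ]
  [ 0  0  0  -1  |    6 ]
  [ 2  0  2  -1  |  -18 ]
  [ 4  1  6   0  |  -59 ]
r1 ← 1/2·r1
r3 ← r3 − 2·r1
r4 ← r4 − 4·r1
r2 <=> r4
r3 ← 1/2·r3
r4 ← -1·r4
r3 ← r3 + 2·r4
r2 ← r2 + 6·r4
r1 ← r1 − 3/2·r4
r2 ← r2 − 6·r3
Reading off the last column: a = -6, b = 1, c = -6, d = -6.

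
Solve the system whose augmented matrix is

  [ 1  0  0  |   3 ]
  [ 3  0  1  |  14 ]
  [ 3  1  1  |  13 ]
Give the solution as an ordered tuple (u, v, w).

Subtract 3 times R1 from R2.
  [ 1  0  0  |   3 ]
  [ 0  0  1  |   5 ]
  [ 3  1  1  |  13 ]
Subtract 3 times R1 from R3.
  [ 1  0  0  |  3 ]
  [ 0  0  1  |  5 ]
  [ 0  1  1  |  4 ]
Swap R2 and R3.
  [ 1  0  0  |  3 ]
  [ 0  1  1  |  4 ]
  [ 0  0  1  |  5 ]
Subtract R3 from R2.
  [ 1  0  0  |   3 ]
  [ 0  1  0  |  -1 ]
  [ 0  0  1  |   5 ]
Reading off the last column: u = 3, v = -1, w = 5.

(3, -1, 5)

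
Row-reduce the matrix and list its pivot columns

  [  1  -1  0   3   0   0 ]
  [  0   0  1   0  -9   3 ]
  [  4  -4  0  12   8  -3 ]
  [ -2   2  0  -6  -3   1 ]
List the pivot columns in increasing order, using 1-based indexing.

1, 3, 5, 6

R3 → R3 − 4·R1
  [  1  -1  0   3   0   0 ]
  [  0   0  1   0  -9   3 ]
  [  0   0  0   0   8  -3 ]
  [ -2   2  0  -6  -3   1 ]
R4 → R4 + 2·R1
  [ 1  -1  0  3   0   0 ]
  [ 0   0  1  0  -9   3 ]
  [ 0   0  0  0   8  -3 ]
  [ 0   0  0  0  -3   1 ]
R3 → 1/8·R3
  [ 1  -1  0  3   0     0 ]
  [ 0   0  1  0  -9     3 ]
  [ 0   0  0  0   1  -3/8 ]
  [ 0   0  0  0  -3     1 ]
R4 → R4 + 3·R3
  [ 1  -1  0  3   0     0 ]
  [ 0   0  1  0  -9     3 ]
  [ 0   0  0  0   1  -3/8 ]
  [ 0   0  0  0   0  -1/8 ]
R4 → -8·R4
  [ 1  -1  0  3   0     0 ]
  [ 0   0  1  0  -9     3 ]
  [ 0   0  0  0   1  -3/8 ]
  [ 0   0  0  0   0     1 ]
R3 → R3 + 3/8·R4
  [ 1  -1  0  3   0  0 ]
  [ 0   0  1  0  -9  3 ]
  [ 0   0  0  0   1  0 ]
  [ 0   0  0  0   0  1 ]
R2 → R2 − 3·R4
  [ 1  -1  0  3   0  0 ]
  [ 0   0  1  0  -9  0 ]
  [ 0   0  0  0   1  0 ]
  [ 0   0  0  0   0  1 ]
R2 → R2 + 9·R3
  [ 1  -1  0  3  0  0 ]
  [ 0   0  1  0  0  0 ]
  [ 0   0  0  0  1  0 ]
  [ 0   0  0  0  0  1 ]
Pivot columns are the columns containing a leading 1.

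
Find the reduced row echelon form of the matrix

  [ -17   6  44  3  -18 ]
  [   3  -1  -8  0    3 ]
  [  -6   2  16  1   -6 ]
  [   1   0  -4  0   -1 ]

[[1, 0, -4, 0, 0], [0, 1, -4, 0, 0], [0, 0, 0, 1, 0], [0, 0, 0, 0, 1]]

Multiply R1 by -1/17.
  [  1  -6/17  -44/17  -3/17  18/17 ]
  [  3     -1      -8      0      3 ]
  [ -6      2      16      1     -6 ]
  [  1      0      -4      0     -1 ]
Subtract 3 times R1 from R2.
  [  1  -6/17  -44/17  -3/17  18/17 ]
  [  0   1/17   -4/17   9/17  -3/17 ]
  [ -6      2      16      1     -6 ]
  [  1      0      -4      0     -1 ]
Add 6 times R1 to R3.
  [ 1  -6/17  -44/17  -3/17  18/17 ]
  [ 0   1/17   -4/17   9/17  -3/17 ]
  [ 0  -2/17    8/17  -1/17   6/17 ]
  [ 1      0      -4      0     -1 ]
Subtract R1 from R4.
  [ 1  -6/17  -44/17  -3/17   18/17 ]
  [ 0   1/17   -4/17   9/17   -3/17 ]
  [ 0  -2/17    8/17  -1/17    6/17 ]
  [ 0   6/17  -24/17   3/17  -35/17 ]
Multiply R2 by 17.
  [ 1  -6/17  -44/17  -3/17   18/17 ]
  [ 0      1      -4      9      -3 ]
  [ 0  -2/17    8/17  -1/17    6/17 ]
  [ 0   6/17  -24/17   3/17  -35/17 ]
Add 2/17 times R2 to R3.
  [ 1  -6/17  -44/17  -3/17   18/17 ]
  [ 0      1      -4      9      -3 ]
  [ 0      0       0      1       0 ]
  [ 0   6/17  -24/17   3/17  -35/17 ]
Subtract 6/17 times R2 from R4.
  [ 1  -6/17  -44/17  -3/17  18/17 ]
  [ 0      1      -4      9     -3 ]
  [ 0      0       0      1      0 ]
  [ 0      0       0     -3     -1 ]
Add 3 times R3 to R4.
  [ 1  -6/17  -44/17  -3/17  18/17 ]
  [ 0      1      -4      9     -3 ]
  [ 0      0       0      1      0 ]
  [ 0      0       0      0     -1 ]
Multiply R4 by -1.
  [ 1  -6/17  -44/17  -3/17  18/17 ]
  [ 0      1      -4      9     -3 ]
  [ 0      0       0      1      0 ]
  [ 0      0       0      0      1 ]
Add 3 times R4 to R2.
  [ 1  -6/17  -44/17  -3/17  18/17 ]
  [ 0      1      -4      9      0 ]
  [ 0      0       0      1      0 ]
  [ 0      0       0      0      1 ]
Subtract 18/17 times R4 from R1.
  [ 1  -6/17  -44/17  -3/17  0 ]
  [ 0      1      -4      9  0 ]
  [ 0      0       0      1  0 ]
  [ 0      0       0      0  1 ]
Subtract 9 times R3 from R2.
  [ 1  -6/17  -44/17  -3/17  0 ]
  [ 0      1      -4      0  0 ]
  [ 0      0       0      1  0 ]
  [ 0      0       0      0  1 ]
Add 3/17 times R3 to R1.
  [ 1  -6/17  -44/17  0  0 ]
  [ 0      1      -4  0  0 ]
  [ 0      0       0  1  0 ]
  [ 0      0       0  0  1 ]
Add 6/17 times R2 to R1.
  [ 1  0  -4  0  0 ]
  [ 0  1  -4  0  0 ]
  [ 0  0   0  1  0 ]
  [ 0  0   0  0  1 ]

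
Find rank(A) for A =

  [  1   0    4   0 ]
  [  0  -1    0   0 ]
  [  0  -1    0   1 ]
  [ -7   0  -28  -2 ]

rank = 3

ρ4 -> ρ4 + 7·ρ1
ρ2 -> -1·ρ2
ρ3 -> ρ3 + ρ2
ρ4 -> ρ4 + 2·ρ3
The reduced form has 3 nonzero rows.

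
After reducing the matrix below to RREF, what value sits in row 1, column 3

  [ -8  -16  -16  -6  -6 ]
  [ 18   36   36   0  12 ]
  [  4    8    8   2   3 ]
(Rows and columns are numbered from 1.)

2

ρ1 -> -1/8·ρ1
ρ2 -> ρ2 − 18·ρ1
ρ3 -> ρ3 − 4·ρ1
ρ2 -> -2/27·ρ2
ρ3 -> ρ3 + ρ2
ρ3 -> 9·ρ3
ρ2 -> ρ2 − 1/9·ρ3
ρ1 -> ρ1 − 3/4·ρ3
ρ1 -> ρ1 − 3/4·ρ2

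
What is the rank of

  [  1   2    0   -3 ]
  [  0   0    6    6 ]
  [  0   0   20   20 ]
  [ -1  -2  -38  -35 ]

R4 → R4 + R1
  [ 1  2    0   -3 ]
  [ 0  0    6    6 ]
  [ 0  0   20   20 ]
  [ 0  0  -38  -38 ]
R2 → 1/6·R2
  [ 1  2    0   -3 ]
  [ 0  0    1    1 ]
  [ 0  0   20   20 ]
  [ 0  0  -38  -38 ]
R3 → R3 − 20·R2
  [ 1  2    0   -3 ]
  [ 0  0    1    1 ]
  [ 0  0    0    0 ]
  [ 0  0  -38  -38 ]
R4 → R4 + 38·R2
  [ 1  2  0  -3 ]
  [ 0  0  1   1 ]
  [ 0  0  0   0 ]
  [ 0  0  0   0 ]
The reduced form has 2 nonzero rows.

rank = 2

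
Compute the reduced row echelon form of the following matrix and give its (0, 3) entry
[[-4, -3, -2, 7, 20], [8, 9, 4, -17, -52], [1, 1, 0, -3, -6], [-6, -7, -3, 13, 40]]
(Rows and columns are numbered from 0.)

-2

Multiply R1 by -1/4.
  [  1  3/4  1/2  -7/4   -5 ]
  [  8    9    4   -17  -52 ]
  [  1    1    0    -3   -6 ]
  [ -6   -7   -3    13   40 ]
Subtract 8 times R1 from R2.
  [  1  3/4  1/2  -7/4   -5 ]
  [  0    3    0    -3  -12 ]
  [  1    1    0    -3   -6 ]
  [ -6   -7   -3    13   40 ]
Subtract R1 from R3.
  [  1  3/4   1/2  -7/4   -5 ]
  [  0    3     0    -3  -12 ]
  [  0  1/4  -1/2  -5/4   -1 ]
  [ -6   -7    -3    13   40 ]
Add 6 times R1 to R4.
  [ 1   3/4   1/2  -7/4   -5 ]
  [ 0     3     0    -3  -12 ]
  [ 0   1/4  -1/2  -5/4   -1 ]
  [ 0  -5/2     0   5/2   10 ]
Multiply R2 by 1/3.
  [ 1   3/4   1/2  -7/4  -5 ]
  [ 0     1     0    -1  -4 ]
  [ 0   1/4  -1/2  -5/4  -1 ]
  [ 0  -5/2     0   5/2  10 ]
Subtract 1/4 times R2 from R3.
  [ 1   3/4   1/2  -7/4  -5 ]
  [ 0     1     0    -1  -4 ]
  [ 0     0  -1/2    -1   0 ]
  [ 0  -5/2     0   5/2  10 ]
Add 5/2 times R2 to R4.
  [ 1  3/4   1/2  -7/4  -5 ]
  [ 0    1     0    -1  -4 ]
  [ 0    0  -1/2    -1   0 ]
  [ 0    0     0     0   0 ]
Multiply R3 by -2.
  [ 1  3/4  1/2  -7/4  -5 ]
  [ 0    1    0    -1  -4 ]
  [ 0    0    1     2   0 ]
  [ 0    0    0     0   0 ]
Subtract 1/2 times R3 from R1.
  [ 1  3/4  0  -11/4  -5 ]
  [ 0    1  0     -1  -4 ]
  [ 0    0  1      2   0 ]
  [ 0    0  0      0   0 ]
Subtract 3/4 times R2 from R1.
  [ 1  0  0  -2  -2 ]
  [ 0  1  0  -1  -4 ]
  [ 0  0  1   2   0 ]
  [ 0  0  0   0   0 ]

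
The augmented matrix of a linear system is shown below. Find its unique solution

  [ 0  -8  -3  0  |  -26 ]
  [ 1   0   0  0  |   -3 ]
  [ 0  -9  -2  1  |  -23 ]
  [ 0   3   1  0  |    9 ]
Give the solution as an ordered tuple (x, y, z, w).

(-3, 1, 6, -2)

R1 <=> R2
R2 -> -1/8·R2
R3 -> R3 + 9·R2
R4 -> R4 − 3·R2
R3 -> 8/11·R3
R4 -> R4 + 1/8·R3
R4 -> 11·R4
R3 -> R3 − 8/11·R4
R2 -> R2 − 3/8·R3
Reading off the last column: x = -3, y = 1, z = 6, w = -2.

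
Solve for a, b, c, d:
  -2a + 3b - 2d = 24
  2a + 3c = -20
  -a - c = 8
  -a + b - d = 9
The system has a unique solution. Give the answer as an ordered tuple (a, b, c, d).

Form the augmented matrix and row-reduce:
  [ -2  3   0  -2  |   24 ]
  [  2  0   3   0  |  -20 ]
  [ -1  0  -1   0  |    8 ]
  [ -1  1   0  -1  |    9 ]
r1 ← -1/2·r1
  [  1  -3/2   0   1  |  -12 ]
  [  2     0   3   0  |  -20 ]
  [ -1     0  -1   0  |    8 ]
  [ -1     1   0  -1  |    9 ]
r2 ← r2 − 2·r1
  [  1  -3/2   0   1  |  -12 ]
  [  0     3   3  -2  |    4 ]
  [ -1     0  -1   0  |    8 ]
  [ -1     1   0  -1  |    9 ]
r3 ← r3 + r1
  [  1  -3/2   0   1  |  -12 ]
  [  0     3   3  -2  |    4 ]
  [  0  -3/2  -1   1  |   -4 ]
  [ -1     1   0  -1  |    9 ]
r4 ← r4 + r1
  [ 1  -3/2   0   1  |  -12 ]
  [ 0     3   3  -2  |    4 ]
  [ 0  -3/2  -1   1  |   -4 ]
  [ 0  -1/2   0   0  |   -3 ]
r2 ← 1/3·r2
  [ 1  -3/2   0     1  |  -12 ]
  [ 0     1   1  -2/3  |  4/3 ]
  [ 0  -3/2  -1     1  |   -4 ]
  [ 0  -1/2   0     0  |   -3 ]
r3 ← r3 + 3/2·r2
  [ 1  -3/2    0     1  |  -12 ]
  [ 0     1    1  -2/3  |  4/3 ]
  [ 0     0  1/2     0  |   -2 ]
  [ 0  -1/2    0     0  |   -3 ]
r4 ← r4 + 1/2·r2
  [ 1  -3/2    0     1  |   -12 ]
  [ 0     1    1  -2/3  |   4/3 ]
  [ 0     0  1/2     0  |    -2 ]
  [ 0     0  1/2  -1/3  |  -7/3 ]
r3 ← 2·r3
  [ 1  -3/2    0     1  |   -12 ]
  [ 0     1    1  -2/3  |   4/3 ]
  [ 0     0    1     0  |    -4 ]
  [ 0     0  1/2  -1/3  |  -7/3 ]
r4 ← r4 − 1/2·r3
  [ 1  -3/2  0     1  |   -12 ]
  [ 0     1  1  -2/3  |   4/3 ]
  [ 0     0  1     0  |    -4 ]
  [ 0     0  0  -1/3  |  -1/3 ]
r4 ← -3·r4
  [ 1  -3/2  0     1  |  -12 ]
  [ 0     1  1  -2/3  |  4/3 ]
  [ 0     0  1     0  |   -4 ]
  [ 0     0  0     1  |    1 ]
r2 ← r2 + 2/3·r4
  [ 1  -3/2  0  1  |  -12 ]
  [ 0     1  1  0  |    2 ]
  [ 0     0  1  0  |   -4 ]
  [ 0     0  0  1  |    1 ]
r1 ← r1 − r4
  [ 1  -3/2  0  0  |  -13 ]
  [ 0     1  1  0  |    2 ]
  [ 0     0  1  0  |   -4 ]
  [ 0     0  0  1  |    1 ]
r2 ← r2 − r3
  [ 1  -3/2  0  0  |  -13 ]
  [ 0     1  0  0  |    6 ]
  [ 0     0  1  0  |   -4 ]
  [ 0     0  0  1  |    1 ]
r1 ← r1 + 3/2·r2
  [ 1  0  0  0  |  -4 ]
  [ 0  1  0  0  |   6 ]
  [ 0  0  1  0  |  -4 ]
  [ 0  0  0  1  |   1 ]
Reading off the last column: a = -4, b = 6, c = -4, d = 1.

(-4, 6, -4, 1)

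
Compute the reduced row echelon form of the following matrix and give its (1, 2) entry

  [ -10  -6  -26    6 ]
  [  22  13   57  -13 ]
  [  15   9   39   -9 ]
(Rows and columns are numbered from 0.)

1

r1 := -1/10·r1
  [  1  3/5  13/5  -3/5 ]
  [ 22   13    57   -13 ]
  [ 15    9    39    -9 ]
r2 := r2 − 22·r1
  [  1   3/5  13/5  -3/5 ]
  [  0  -1/5  -1/5   1/5 ]
  [ 15     9    39    -9 ]
r3 := r3 − 15·r1
  [ 1   3/5  13/5  -3/5 ]
  [ 0  -1/5  -1/5   1/5 ]
  [ 0     0     0     0 ]
r2 := -5·r2
  [ 1  3/5  13/5  -3/5 ]
  [ 0    1     1    -1 ]
  [ 0    0     0     0 ]
r1 := r1 − 3/5·r2
  [ 1  0  2   0 ]
  [ 0  1  1  -1 ]
  [ 0  0  0   0 ]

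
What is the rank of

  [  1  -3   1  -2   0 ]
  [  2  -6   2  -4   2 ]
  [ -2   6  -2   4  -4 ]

rank = 2

R2 -> R2 − 2·R1
  [  1  -3   1  -2   0 ]
  [  0   0   0   0   2 ]
  [ -2   6  -2   4  -4 ]
R3 -> R3 + 2·R1
  [ 1  -3  1  -2   0 ]
  [ 0   0  0   0   2 ]
  [ 0   0  0   0  -4 ]
R2 -> 1/2·R2
  [ 1  -3  1  -2   0 ]
  [ 0   0  0   0   1 ]
  [ 0   0  0   0  -4 ]
R3 -> R3 + 4·R2
  [ 1  -3  1  -2  0 ]
  [ 0   0  0   0  1 ]
  [ 0   0  0   0  0 ]
The reduced form has 2 nonzero rows.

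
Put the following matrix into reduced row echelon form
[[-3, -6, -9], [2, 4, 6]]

ρ1 -> -1/3·ρ1
  [ 1  2  3 ]
  [ 2  4  6 ]
ρ2 -> ρ2 − 2·ρ1
  [ 1  2  3 ]
  [ 0  0  0 ]

[[1, 2, 3], [0, 0, 0]]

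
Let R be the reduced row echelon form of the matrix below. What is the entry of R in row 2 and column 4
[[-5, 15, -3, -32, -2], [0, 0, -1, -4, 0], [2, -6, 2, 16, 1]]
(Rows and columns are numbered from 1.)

4

R1 -> -1/5·R1
  [ 1  -3  3/5  32/5  2/5 ]
  [ 0   0   -1    -4    0 ]
  [ 2  -6    2    16    1 ]
R3 -> R3 − 2·R1
  [ 1  -3  3/5  32/5  2/5 ]
  [ 0   0   -1    -4    0 ]
  [ 0   0  4/5  16/5  1/5 ]
R2 -> -1·R2
  [ 1  -3  3/5  32/5  2/5 ]
  [ 0   0    1     4    0 ]
  [ 0   0  4/5  16/5  1/5 ]
R3 -> R3 − 4/5·R2
  [ 1  -3  3/5  32/5  2/5 ]
  [ 0   0    1     4    0 ]
  [ 0   0    0     0  1/5 ]
R3 -> 5·R3
  [ 1  -3  3/5  32/5  2/5 ]
  [ 0   0    1     4    0 ]
  [ 0   0    0     0    1 ]
R1 -> R1 − 2/5·R3
  [ 1  -3  3/5  32/5  0 ]
  [ 0   0    1     4  0 ]
  [ 0   0    0     0  1 ]
R1 -> R1 − 3/5·R2
  [ 1  -3  0  4  0 ]
  [ 0   0  1  4  0 ]
  [ 0   0  0  0  1 ]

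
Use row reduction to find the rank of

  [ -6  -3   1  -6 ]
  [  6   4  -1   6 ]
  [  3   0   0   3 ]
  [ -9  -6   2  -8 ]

rank = 4

ρ1 -> -1/6·ρ1
  [  1  1/2  -1/6   1 ]
  [  6    4    -1   6 ]
  [  3    0     0   3 ]
  [ -9   -6     2  -8 ]
ρ2 -> ρ2 − 6·ρ1
  [  1  1/2  -1/6   1 ]
  [  0    1     0   0 ]
  [  3    0     0   3 ]
  [ -9   -6     2  -8 ]
ρ3 -> ρ3 − 3·ρ1
  [  1   1/2  -1/6   1 ]
  [  0     1     0   0 ]
  [  0  -3/2   1/2   0 ]
  [ -9    -6     2  -8 ]
ρ4 -> ρ4 + 9·ρ1
  [ 1   1/2  -1/6  1 ]
  [ 0     1     0  0 ]
  [ 0  -3/2   1/2  0 ]
  [ 0  -3/2   1/2  1 ]
ρ3 -> ρ3 + 3/2·ρ2
  [ 1   1/2  -1/6  1 ]
  [ 0     1     0  0 ]
  [ 0     0   1/2  0 ]
  [ 0  -3/2   1/2  1 ]
ρ4 -> ρ4 + 3/2·ρ2
  [ 1  1/2  -1/6  1 ]
  [ 0    1     0  0 ]
  [ 0    0   1/2  0 ]
  [ 0    0   1/2  1 ]
ρ3 -> 2·ρ3
  [ 1  1/2  -1/6  1 ]
  [ 0    1     0  0 ]
  [ 0    0     1  0 ]
  [ 0    0   1/2  1 ]
ρ4 -> ρ4 − 1/2·ρ3
  [ 1  1/2  -1/6  1 ]
  [ 0    1     0  0 ]
  [ 0    0     1  0 ]
  [ 0    0     0  1 ]
ρ1 -> ρ1 − ρ4
  [ 1  1/2  -1/6  0 ]
  [ 0    1     0  0 ]
  [ 0    0     1  0 ]
  [ 0    0     0  1 ]
ρ1 -> ρ1 + 1/6·ρ3
  [ 1  1/2  0  0 ]
  [ 0    1  0  0 ]
  [ 0    0  1  0 ]
  [ 0    0  0  1 ]
ρ1 -> ρ1 − 1/2·ρ2
  [ 1  0  0  0 ]
  [ 0  1  0  0 ]
  [ 0  0  1  0 ]
  [ 0  0  0  1 ]
The reduced form has 4 nonzero rows.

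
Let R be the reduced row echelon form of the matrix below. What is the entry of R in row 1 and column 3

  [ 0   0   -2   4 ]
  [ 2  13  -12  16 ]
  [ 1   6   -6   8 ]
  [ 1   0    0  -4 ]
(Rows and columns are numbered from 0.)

0

r1 <=> r2
r1 := 1/2·r1
r3 := r3 − r1
r4 := r4 − r1
r2 <=> r3
r2 := -2·r2
r4 := r4 + 13/2·r2
r3 := -1/2·r3
r4 := r4 − 6·r3
r1 := r1 + 6·r3
r1 := r1 − 13/2·r2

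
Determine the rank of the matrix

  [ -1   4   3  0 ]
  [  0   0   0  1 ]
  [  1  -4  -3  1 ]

R1 := -1·R1
  [ 1  -4  -3  0 ]
  [ 0   0   0  1 ]
  [ 1  -4  -3  1 ]
R3 := R3 − R1
  [ 1  -4  -3  0 ]
  [ 0   0   0  1 ]
  [ 0   0   0  1 ]
R3 := R3 − R2
  [ 1  -4  -3  0 ]
  [ 0   0   0  1 ]
  [ 0   0   0  0 ]
The reduced form has 2 nonzero rows.

rank = 2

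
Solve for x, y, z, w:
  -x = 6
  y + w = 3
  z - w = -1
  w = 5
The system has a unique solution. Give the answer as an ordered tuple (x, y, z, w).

(-6, -2, 4, 5)

Form the augmented matrix and row-reduce:
  [ -1  0  0   0  |   6 ]
  [  0  1  0   1  |   3 ]
  [  0  0  1  -1  |  -1 ]
  [  0  0  0   1  |   5 ]
Multiply R1 by -1.
  [ 1  0  0   0  |  -6 ]
  [ 0  1  0   1  |   3 ]
  [ 0  0  1  -1  |  -1 ]
  [ 0  0  0   1  |   5 ]
Add R4 to R3.
  [ 1  0  0  0  |  -6 ]
  [ 0  1  0  1  |   3 ]
  [ 0  0  1  0  |   4 ]
  [ 0  0  0  1  |   5 ]
Subtract R4 from R2.
  [ 1  0  0  0  |  -6 ]
  [ 0  1  0  0  |  -2 ]
  [ 0  0  1  0  |   4 ]
  [ 0  0  0  1  |   5 ]
Reading off the last column: x = -6, y = -2, z = 4, w = 5.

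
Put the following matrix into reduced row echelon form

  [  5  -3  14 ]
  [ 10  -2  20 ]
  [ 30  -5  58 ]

Multiply r1 by 1/5.
  [  1  -3/5  14/5 ]
  [ 10    -2    20 ]
  [ 30    -5    58 ]
Subtract 10 times r1 from r2.
  [  1  -3/5  14/5 ]
  [  0     4    -8 ]
  [ 30    -5    58 ]
Subtract 30 times r1 from r3.
  [ 1  -3/5  14/5 ]
  [ 0     4    -8 ]
  [ 0    13   -26 ]
Multiply r2 by 1/4.
  [ 1  -3/5  14/5 ]
  [ 0     1    -2 ]
  [ 0    13   -26 ]
Subtract 13 times r2 from r3.
  [ 1  -3/5  14/5 ]
  [ 0     1    -2 ]
  [ 0     0     0 ]
Add 3/5 times r2 to r1.
  [ 1  0  8/5 ]
  [ 0  1   -2 ]
  [ 0  0    0 ]

[[1, 0, 8/5], [0, 1, -2], [0, 0, 0]]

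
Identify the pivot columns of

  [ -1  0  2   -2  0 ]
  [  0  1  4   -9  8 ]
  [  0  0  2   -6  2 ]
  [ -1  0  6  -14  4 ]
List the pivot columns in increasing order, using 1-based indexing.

Multiply R1 by -1.
  [  1  0  -2    2  0 ]
  [  0  1   4   -9  8 ]
  [  0  0   2   -6  2 ]
  [ -1  0   6  -14  4 ]
Add R1 to R4.
  [ 1  0  -2    2  0 ]
  [ 0  1   4   -9  8 ]
  [ 0  0   2   -6  2 ]
  [ 0  0   4  -12  4 ]
Multiply R3 by 1/2.
  [ 1  0  -2    2  0 ]
  [ 0  1   4   -9  8 ]
  [ 0  0   1   -3  1 ]
  [ 0  0   4  -12  4 ]
Subtract 4 times R3 from R4.
  [ 1  0  -2   2  0 ]
  [ 0  1   4  -9  8 ]
  [ 0  0   1  -3  1 ]
  [ 0  0   0   0  0 ]
Subtract 4 times R3 from R2.
  [ 1  0  -2   2  0 ]
  [ 0  1   0   3  4 ]
  [ 0  0   1  -3  1 ]
  [ 0  0   0   0  0 ]
Add 2 times R3 to R1.
  [ 1  0  0  -4  2 ]
  [ 0  1  0   3  4 ]
  [ 0  0  1  -3  1 ]
  [ 0  0  0   0  0 ]
Pivot columns are the columns containing a leading 1.

1, 2, 3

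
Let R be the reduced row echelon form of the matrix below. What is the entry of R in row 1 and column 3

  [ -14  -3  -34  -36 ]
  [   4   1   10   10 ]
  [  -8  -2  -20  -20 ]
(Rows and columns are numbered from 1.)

2

Multiply R1 by -1/14.
Subtract 4 times R1 from R2.
Add 8 times R1 to R3.
Multiply R2 by 7.
Add 2/7 times R2 to R3.
Subtract 3/14 times R2 from R1.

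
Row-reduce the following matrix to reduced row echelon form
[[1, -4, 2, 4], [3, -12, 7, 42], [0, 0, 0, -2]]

Subtract 3 times ρ1 from ρ2.
  [ 1  -4  2   4 ]
  [ 0   0  1  30 ]
  [ 0   0  0  -2 ]
Multiply ρ3 by -1/2.
  [ 1  -4  2   4 ]
  [ 0   0  1  30 ]
  [ 0   0  0   1 ]
Subtract 30 times ρ3 from ρ2.
  [ 1  -4  2  4 ]
  [ 0   0  1  0 ]
  [ 0   0  0  1 ]
Subtract 4 times ρ3 from ρ1.
  [ 1  -4  2  0 ]
  [ 0   0  1  0 ]
  [ 0   0  0  1 ]
Subtract 2 times ρ2 from ρ1.
  [ 1  -4  0  0 ]
  [ 0   0  1  0 ]
  [ 0   0  0  1 ]

[[1, -4, 0, 0], [0, 0, 1, 0], [0, 0, 0, 1]]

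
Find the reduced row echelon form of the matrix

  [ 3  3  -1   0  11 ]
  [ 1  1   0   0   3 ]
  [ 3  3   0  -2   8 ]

[[1, 1, 0, 0, 3], [0, 0, 1, 0, -2], [0, 0, 0, 1, 1/2]]

Multiply R1 by 1/3.
  [ 1  1  -1/3   0  11/3 ]
  [ 1  1     0   0     3 ]
  [ 3  3     0  -2     8 ]
Subtract R1 from R2.
  [ 1  1  -1/3   0  11/3 ]
  [ 0  0   1/3   0  -2/3 ]
  [ 3  3     0  -2     8 ]
Subtract 3 times R1 from R3.
  [ 1  1  -1/3   0  11/3 ]
  [ 0  0   1/3   0  -2/3 ]
  [ 0  0     1  -2    -3 ]
Multiply R2 by 3.
  [ 1  1  -1/3   0  11/3 ]
  [ 0  0     1   0    -2 ]
  [ 0  0     1  -2    -3 ]
Subtract R2 from R3.
  [ 1  1  -1/3   0  11/3 ]
  [ 0  0     1   0    -2 ]
  [ 0  0     0  -2    -1 ]
Multiply R3 by -1/2.
  [ 1  1  -1/3  0  11/3 ]
  [ 0  0     1  0    -2 ]
  [ 0  0     0  1   1/2 ]
Add 1/3 times R2 to R1.
  [ 1  1  0  0    3 ]
  [ 0  0  1  0   -2 ]
  [ 0  0  0  1  1/2 ]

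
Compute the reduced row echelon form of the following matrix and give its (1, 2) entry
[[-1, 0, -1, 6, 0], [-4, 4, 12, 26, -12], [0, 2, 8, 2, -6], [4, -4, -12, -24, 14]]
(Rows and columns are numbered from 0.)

Multiply R1 by -1.
  [  1   0    1   -6    0 ]
  [ -4   4   12   26  -12 ]
  [  0   2    8    2   -6 ]
  [  4  -4  -12  -24   14 ]
Add 4 times R1 to R2.
  [ 1   0    1   -6    0 ]
  [ 0   4   16    2  -12 ]
  [ 0   2    8    2   -6 ]
  [ 4  -4  -12  -24   14 ]
Subtract 4 times R1 from R4.
  [ 1   0    1  -6    0 ]
  [ 0   4   16   2  -12 ]
  [ 0   2    8   2   -6 ]
  [ 0  -4  -16   0   14 ]
Multiply R2 by 1/4.
  [ 1   0    1   -6   0 ]
  [ 0   1    4  1/2  -3 ]
  [ 0   2    8    2  -6 ]
  [ 0  -4  -16    0  14 ]
Subtract 2 times R2 from R3.
  [ 1   0    1   -6   0 ]
  [ 0   1    4  1/2  -3 ]
  [ 0   0    0    1   0 ]
  [ 0  -4  -16    0  14 ]
Add 4 times R2 to R4.
  [ 1  0  1   -6   0 ]
  [ 0  1  4  1/2  -3 ]
  [ 0  0  0    1   0 ]
  [ 0  0  0    2   2 ]
Subtract 2 times R3 from R4.
  [ 1  0  1   -6   0 ]
  [ 0  1  4  1/2  -3 ]
  [ 0  0  0    1   0 ]
  [ 0  0  0    0   2 ]
Multiply R4 by 1/2.
  [ 1  0  1   -6   0 ]
  [ 0  1  4  1/2  -3 ]
  [ 0  0  0    1   0 ]
  [ 0  0  0    0   1 ]
Add 3 times R4 to R2.
  [ 1  0  1   -6  0 ]
  [ 0  1  4  1/2  0 ]
  [ 0  0  0    1  0 ]
  [ 0  0  0    0  1 ]
Subtract 1/2 times R3 from R2.
  [ 1  0  1  -6  0 ]
  [ 0  1  4   0  0 ]
  [ 0  0  0   1  0 ]
  [ 0  0  0   0  1 ]
Add 6 times R3 to R1.
  [ 1  0  1  0  0 ]
  [ 0  1  4  0  0 ]
  [ 0  0  0  1  0 ]
  [ 0  0  0  0  1 ]

4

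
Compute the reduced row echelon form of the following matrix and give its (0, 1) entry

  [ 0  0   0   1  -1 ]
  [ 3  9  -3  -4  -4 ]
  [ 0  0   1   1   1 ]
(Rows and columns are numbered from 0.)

3

Swap R1 and R2.
  [ 3  9  -3  -4  -4 ]
  [ 0  0   0   1  -1 ]
  [ 0  0   1   1   1 ]
Multiply R1 by 1/3.
  [ 1  3  -1  -4/3  -4/3 ]
  [ 0  0   0     1    -1 ]
  [ 0  0   1     1     1 ]
Swap R2 and R3.
  [ 1  3  -1  -4/3  -4/3 ]
  [ 0  0   1     1     1 ]
  [ 0  0   0     1    -1 ]
Subtract R3 from R2.
  [ 1  3  -1  -4/3  -4/3 ]
  [ 0  0   1     0     2 ]
  [ 0  0   0     1    -1 ]
Add 4/3 times R3 to R1.
  [ 1  3  -1  0  -8/3 ]
  [ 0  0   1  0     2 ]
  [ 0  0   0  1    -1 ]
Add R2 to R1.
  [ 1  3  0  0  -2/3 ]
  [ 0  0  1  0     2 ]
  [ 0  0  0  1    -1 ]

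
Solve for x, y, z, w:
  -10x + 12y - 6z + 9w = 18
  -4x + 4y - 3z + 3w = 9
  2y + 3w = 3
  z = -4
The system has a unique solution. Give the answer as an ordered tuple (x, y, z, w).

(3/2, 0, -4, 1)

Form the augmented matrix and row-reduce:
  [ -10  12  -6  9  |  18 ]
  [  -4   4  -3  3  |   9 ]
  [   0   2   0  3  |   3 ]
  [   0   0   1  0  |  -4 ]
r1 ← -1/10·r1
  [  1  -6/5  3/5  -9/10  |  -9/5 ]
  [ -4     4   -3      3  |     9 ]
  [  0     2    0      3  |     3 ]
  [  0     0    1      0  |    -4 ]
r2 ← r2 + 4·r1
  [ 1  -6/5   3/5  -9/10  |  -9/5 ]
  [ 0  -4/5  -3/5   -3/5  |   9/5 ]
  [ 0     2     0      3  |     3 ]
  [ 0     0     1      0  |    -4 ]
r2 ← -5/4·r2
  [ 1  -6/5  3/5  -9/10  |  -9/5 ]
  [ 0     1  3/4    3/4  |  -9/4 ]
  [ 0     2    0      3  |     3 ]
  [ 0     0    1      0  |    -4 ]
r3 ← r3 − 2·r2
  [ 1  -6/5   3/5  -9/10  |  -9/5 ]
  [ 0     1   3/4    3/4  |  -9/4 ]
  [ 0     0  -3/2    3/2  |  15/2 ]
  [ 0     0     1      0  |    -4 ]
r3 ← -2/3·r3
  [ 1  -6/5  3/5  -9/10  |  -9/5 ]
  [ 0     1  3/4    3/4  |  -9/4 ]
  [ 0     0    1     -1  |    -5 ]
  [ 0     0    1      0  |    -4 ]
r4 ← r4 − r3
  [ 1  -6/5  3/5  -9/10  |  -9/5 ]
  [ 0     1  3/4    3/4  |  -9/4 ]
  [ 0     0    1     -1  |    -5 ]
  [ 0     0    0      1  |     1 ]
r3 ← r3 + r4
  [ 1  -6/5  3/5  -9/10  |  -9/5 ]
  [ 0     1  3/4    3/4  |  -9/4 ]
  [ 0     0    1      0  |    -4 ]
  [ 0     0    0      1  |     1 ]
r2 ← r2 − 3/4·r4
  [ 1  -6/5  3/5  -9/10  |  -9/5 ]
  [ 0     1  3/4      0  |    -3 ]
  [ 0     0    1      0  |    -4 ]
  [ 0     0    0      1  |     1 ]
r1 ← r1 + 9/10·r4
  [ 1  -6/5  3/5  0  |  -9/10 ]
  [ 0     1  3/4  0  |     -3 ]
  [ 0     0    1  0  |     -4 ]
  [ 0     0    0  1  |      1 ]
r2 ← r2 − 3/4·r3
  [ 1  -6/5  3/5  0  |  -9/10 ]
  [ 0     1    0  0  |      0 ]
  [ 0     0    1  0  |     -4 ]
  [ 0     0    0  1  |      1 ]
r1 ← r1 − 3/5·r3
  [ 1  -6/5  0  0  |  3/2 ]
  [ 0     1  0  0  |    0 ]
  [ 0     0  1  0  |   -4 ]
  [ 0     0  0  1  |    1 ]
r1 ← r1 + 6/5·r2
  [ 1  0  0  0  |  3/2 ]
  [ 0  1  0  0  |    0 ]
  [ 0  0  1  0  |   -4 ]
  [ 0  0  0  1  |    1 ]
Reading off the last column: x = 3/2, y = 0, z = -4, w = 1.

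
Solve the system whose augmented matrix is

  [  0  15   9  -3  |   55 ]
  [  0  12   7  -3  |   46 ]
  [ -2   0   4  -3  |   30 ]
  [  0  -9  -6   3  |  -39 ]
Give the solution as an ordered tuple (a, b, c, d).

(-5, 5/3, 2, -4)

R1 ↔ R3
  [ -2   0   4  -3  |   30 ]
  [  0  12   7  -3  |   46 ]
  [  0  15   9  -3  |   55 ]
  [  0  -9  -6   3  |  -39 ]
R1 -> -1/2·R1
  [ 1   0  -2  3/2  |  -15 ]
  [ 0  12   7   -3  |   46 ]
  [ 0  15   9   -3  |   55 ]
  [ 0  -9  -6    3  |  -39 ]
R2 -> 1/12·R2
  [ 1   0    -2   3/2  |   -15 ]
  [ 0   1  7/12  -1/4  |  23/6 ]
  [ 0  15     9    -3  |    55 ]
  [ 0  -9    -6     3  |   -39 ]
R3 -> R3 − 15·R2
  [ 1   0    -2   3/2  |   -15 ]
  [ 0   1  7/12  -1/4  |  23/6 ]
  [ 0   0   1/4   3/4  |  -5/2 ]
  [ 0  -9    -6     3  |   -39 ]
R4 -> R4 + 9·R2
  [ 1  0    -2   3/2  |   -15 ]
  [ 0  1  7/12  -1/4  |  23/6 ]
  [ 0  0   1/4   3/4  |  -5/2 ]
  [ 0  0  -3/4   3/4  |  -9/2 ]
R3 -> 4·R3
  [ 1  0    -2   3/2  |   -15 ]
  [ 0  1  7/12  -1/4  |  23/6 ]
  [ 0  0     1     3  |   -10 ]
  [ 0  0  -3/4   3/4  |  -9/2 ]
R4 -> R4 + 3/4·R3
  [ 1  0    -2   3/2  |   -15 ]
  [ 0  1  7/12  -1/4  |  23/6 ]
  [ 0  0     1     3  |   -10 ]
  [ 0  0     0     3  |   -12 ]
R4 -> 1/3·R4
  [ 1  0    -2   3/2  |   -15 ]
  [ 0  1  7/12  -1/4  |  23/6 ]
  [ 0  0     1     3  |   -10 ]
  [ 0  0     0     1  |    -4 ]
R3 -> R3 − 3·R4
  [ 1  0    -2   3/2  |   -15 ]
  [ 0  1  7/12  -1/4  |  23/6 ]
  [ 0  0     1     0  |     2 ]
  [ 0  0     0     1  |    -4 ]
R2 -> R2 + 1/4·R4
  [ 1  0    -2  3/2  |   -15 ]
  [ 0  1  7/12    0  |  17/6 ]
  [ 0  0     1    0  |     2 ]
  [ 0  0     0    1  |    -4 ]
R1 -> R1 − 3/2·R4
  [ 1  0    -2  0  |    -9 ]
  [ 0  1  7/12  0  |  17/6 ]
  [ 0  0     1  0  |     2 ]
  [ 0  0     0  1  |    -4 ]
R2 -> R2 − 7/12·R3
  [ 1  0  -2  0  |   -9 ]
  [ 0  1   0  0  |  5/3 ]
  [ 0  0   1  0  |    2 ]
  [ 0  0   0  1  |   -4 ]
R1 -> R1 + 2·R3
  [ 1  0  0  0  |   -5 ]
  [ 0  1  0  0  |  5/3 ]
  [ 0  0  1  0  |    2 ]
  [ 0  0  0  1  |   -4 ]
Reading off the last column: a = -5, b = 5/3, c = 2, d = -4.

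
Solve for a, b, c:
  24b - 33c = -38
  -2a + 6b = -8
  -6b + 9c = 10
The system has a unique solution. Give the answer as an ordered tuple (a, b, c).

(2, -2/3, 2/3)

Form the augmented matrix and row-reduce:
  [  0  24  -33  |  -38 ]
  [ -2   6    0  |   -8 ]
  [  0  -6    9  |   10 ]
Swap ρ1 and ρ2.
  [ -2   6    0  |   -8 ]
  [  0  24  -33  |  -38 ]
  [  0  -6    9  |   10 ]
Multiply ρ1 by -1/2.
  [ 1  -3    0  |    4 ]
  [ 0  24  -33  |  -38 ]
  [ 0  -6    9  |   10 ]
Multiply ρ2 by 1/24.
  [ 1  -3      0  |       4 ]
  [ 0   1  -11/8  |  -19/12 ]
  [ 0  -6      9  |      10 ]
Add 6 times ρ2 to ρ3.
  [ 1  -3      0  |       4 ]
  [ 0   1  -11/8  |  -19/12 ]
  [ 0   0    3/4  |     1/2 ]
Multiply ρ3 by 4/3.
  [ 1  -3      0  |       4 ]
  [ 0   1  -11/8  |  -19/12 ]
  [ 0   0      1  |     2/3 ]
Add 11/8 times ρ3 to ρ2.
  [ 1  -3  0  |     4 ]
  [ 0   1  0  |  -2/3 ]
  [ 0   0  1  |   2/3 ]
Add 3 times ρ2 to ρ1.
  [ 1  0  0  |     2 ]
  [ 0  1  0  |  -2/3 ]
  [ 0  0  1  |   2/3 ]
Reading off the last column: a = 2, b = -2/3, c = 2/3.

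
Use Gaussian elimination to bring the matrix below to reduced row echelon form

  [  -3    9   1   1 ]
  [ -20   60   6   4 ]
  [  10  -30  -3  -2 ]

[[1, -3, 0, 1], [0, 0, 1, 4], [0, 0, 0, 0]]

r1 → -1/3·r1
  [   1   -3  -1/3  -1/3 ]
  [ -20   60     6     4 ]
  [  10  -30    -3    -2 ]
r2 → r2 + 20·r1
  [  1   -3  -1/3  -1/3 ]
  [  0    0  -2/3  -8/3 ]
  [ 10  -30    -3    -2 ]
r3 → r3 − 10·r1
  [ 1  -3  -1/3  -1/3 ]
  [ 0   0  -2/3  -8/3 ]
  [ 0   0   1/3   4/3 ]
r2 → -3/2·r2
  [ 1  -3  -1/3  -1/3 ]
  [ 0   0     1     4 ]
  [ 0   0   1/3   4/3 ]
r3 → r3 − 1/3·r2
  [ 1  -3  -1/3  -1/3 ]
  [ 0   0     1     4 ]
  [ 0   0     0     0 ]
r1 → r1 + 1/3·r2
  [ 1  -3  0  1 ]
  [ 0   0  1  4 ]
  [ 0   0  0  0 ]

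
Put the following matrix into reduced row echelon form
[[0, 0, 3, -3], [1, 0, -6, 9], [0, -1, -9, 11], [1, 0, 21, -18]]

r1 ↔ r2
  [ 1   0  -6    9 ]
  [ 0   0   3   -3 ]
  [ 0  -1  -9   11 ]
  [ 1   0  21  -18 ]
r4 → r4 − r1
  [ 1   0  -6    9 ]
  [ 0   0   3   -3 ]
  [ 0  -1  -9   11 ]
  [ 0   0  27  -27 ]
r2 ↔ r3
  [ 1   0  -6    9 ]
  [ 0  -1  -9   11 ]
  [ 0   0   3   -3 ]
  [ 0   0  27  -27 ]
r2 → -1·r2
  [ 1  0  -6    9 ]
  [ 0  1   9  -11 ]
  [ 0  0   3   -3 ]
  [ 0  0  27  -27 ]
r3 → 1/3·r3
  [ 1  0  -6    9 ]
  [ 0  1   9  -11 ]
  [ 0  0   1   -1 ]
  [ 0  0  27  -27 ]
r4 → r4 − 27·r3
  [ 1  0  -6    9 ]
  [ 0  1   9  -11 ]
  [ 0  0   1   -1 ]
  [ 0  0   0    0 ]
r2 → r2 − 9·r3
  [ 1  0  -6   9 ]
  [ 0  1   0  -2 ]
  [ 0  0   1  -1 ]
  [ 0  0   0   0 ]
r1 → r1 + 6·r3
  [ 1  0  0   3 ]
  [ 0  1  0  -2 ]
  [ 0  0  1  -1 ]
  [ 0  0  0   0 ]

[[1, 0, 0, 3], [0, 1, 0, -2], [0, 0, 1, -1], [0, 0, 0, 0]]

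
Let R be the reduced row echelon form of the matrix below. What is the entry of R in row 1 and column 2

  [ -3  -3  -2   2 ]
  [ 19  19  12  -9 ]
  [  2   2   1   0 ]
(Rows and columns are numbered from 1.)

R1 ← -1/3·R1
  [  1   1  2/3  -2/3 ]
  [ 19  19   12    -9 ]
  [  2   2    1     0 ]
R2 ← R2 − 19·R1
  [ 1  1   2/3  -2/3 ]
  [ 0  0  -2/3  11/3 ]
  [ 2  2     1     0 ]
R3 ← R3 − 2·R1
  [ 1  1   2/3  -2/3 ]
  [ 0  0  -2/3  11/3 ]
  [ 0  0  -1/3   4/3 ]
R2 ← -3/2·R2
  [ 1  1   2/3   -2/3 ]
  [ 0  0     1  -11/2 ]
  [ 0  0  -1/3    4/3 ]
R3 ← R3 + 1/3·R2
  [ 1  1  2/3   -2/3 ]
  [ 0  0    1  -11/2 ]
  [ 0  0    0   -1/2 ]
R3 ← -2·R3
  [ 1  1  2/3   -2/3 ]
  [ 0  0    1  -11/2 ]
  [ 0  0    0      1 ]
R2 ← R2 + 11/2·R3
  [ 1  1  2/3  -2/3 ]
  [ 0  0    1     0 ]
  [ 0  0    0     1 ]
R1 ← R1 + 2/3·R3
  [ 1  1  2/3  0 ]
  [ 0  0    1  0 ]
  [ 0  0    0  1 ]
R1 ← R1 − 2/3·R2
  [ 1  1  0  0 ]
  [ 0  0  1  0 ]
  [ 0  0  0  1 ]

1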